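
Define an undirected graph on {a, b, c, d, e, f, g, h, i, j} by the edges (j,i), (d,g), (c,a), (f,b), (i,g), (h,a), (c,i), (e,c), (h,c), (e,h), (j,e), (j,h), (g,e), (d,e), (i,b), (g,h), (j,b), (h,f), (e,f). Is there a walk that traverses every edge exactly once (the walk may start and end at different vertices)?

Degrees: a:2, b:3, c:4, d:2, e:6, f:3, g:4, h:6, i:4, j:4
Odd-degree vertices: b, f (2 total).
The non-isolated vertices are connected and exactly 2 have odd degree, so an Eulerian trail exists (from b to f).

Yes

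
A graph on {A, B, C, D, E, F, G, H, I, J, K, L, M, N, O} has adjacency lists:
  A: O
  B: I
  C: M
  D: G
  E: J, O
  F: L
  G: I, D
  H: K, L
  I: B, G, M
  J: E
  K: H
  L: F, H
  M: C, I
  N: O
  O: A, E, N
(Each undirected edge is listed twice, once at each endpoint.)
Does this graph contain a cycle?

No

|V| = 15, |E| = 12, number of components = 3.
A forest on 15 vertices with 3 components has exactly 12 edges, which matches — so no cycle.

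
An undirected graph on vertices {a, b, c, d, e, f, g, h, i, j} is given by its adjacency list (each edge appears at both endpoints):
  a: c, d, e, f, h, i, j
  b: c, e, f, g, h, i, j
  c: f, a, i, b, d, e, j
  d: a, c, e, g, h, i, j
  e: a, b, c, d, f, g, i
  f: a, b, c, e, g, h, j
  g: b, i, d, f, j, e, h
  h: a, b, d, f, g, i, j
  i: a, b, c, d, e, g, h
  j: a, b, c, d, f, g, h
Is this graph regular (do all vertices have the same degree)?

Yes

Degrees: a:7, b:7, c:7, d:7, e:7, f:7, g:7, h:7, i:7, j:7
Every vertex has degree 7, so the graph is 7-regular.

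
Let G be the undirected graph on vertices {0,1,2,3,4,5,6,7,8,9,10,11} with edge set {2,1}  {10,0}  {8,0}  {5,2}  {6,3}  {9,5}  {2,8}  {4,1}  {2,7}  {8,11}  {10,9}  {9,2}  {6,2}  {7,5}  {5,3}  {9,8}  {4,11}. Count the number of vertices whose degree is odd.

0

Degrees: 0:2, 1:2, 2:6, 3:2, 4:2, 5:4, 6:2, 7:2, 8:4, 9:4, 10:2, 11:2
Odd-degree vertices: none.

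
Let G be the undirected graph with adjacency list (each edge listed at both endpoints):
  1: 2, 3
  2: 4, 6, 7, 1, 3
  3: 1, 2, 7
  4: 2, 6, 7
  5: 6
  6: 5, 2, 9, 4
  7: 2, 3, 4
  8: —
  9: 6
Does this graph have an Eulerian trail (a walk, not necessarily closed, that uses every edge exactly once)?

Degrees: 1:2, 2:5, 3:3, 4:3, 5:1, 6:4, 7:3, 8:0, 9:1
Odd-degree vertices: 2, 3, 4, 5, 7, 9 (6 total).
With 6 odd-degree vertices (more than two), no single trail can use every edge.

No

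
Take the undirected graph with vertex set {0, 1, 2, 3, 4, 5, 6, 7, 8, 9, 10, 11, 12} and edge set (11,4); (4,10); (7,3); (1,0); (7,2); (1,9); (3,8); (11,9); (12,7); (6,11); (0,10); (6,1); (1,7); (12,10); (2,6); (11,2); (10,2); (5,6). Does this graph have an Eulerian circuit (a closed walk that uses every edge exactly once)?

Degrees: 0:2, 1:4, 2:4, 3:2, 4:2, 5:1, 6:4, 7:4, 8:1, 9:2, 10:4, 11:4, 12:2
5, 8 have odd degree; an Eulerian circuit needs every degree to be even, so none exists.

No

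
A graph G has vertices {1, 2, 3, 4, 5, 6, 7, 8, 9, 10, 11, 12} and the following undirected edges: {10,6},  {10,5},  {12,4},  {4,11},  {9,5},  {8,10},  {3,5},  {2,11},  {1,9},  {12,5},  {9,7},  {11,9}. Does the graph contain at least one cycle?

The graph has 12 vertices, 12 edges, and 1 connected component.
One cycle is 9-11-4-12-5-9.

Yes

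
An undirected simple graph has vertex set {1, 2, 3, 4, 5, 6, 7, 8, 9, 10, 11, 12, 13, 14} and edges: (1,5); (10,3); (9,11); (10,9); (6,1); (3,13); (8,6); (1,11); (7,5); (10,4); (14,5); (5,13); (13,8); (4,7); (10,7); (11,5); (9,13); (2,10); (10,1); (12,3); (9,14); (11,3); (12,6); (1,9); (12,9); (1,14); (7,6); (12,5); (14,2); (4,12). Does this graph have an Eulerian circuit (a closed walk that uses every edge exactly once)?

No

Degrees: 1:6, 2:2, 3:4, 4:3, 5:6, 6:4, 7:4, 8:2, 9:6, 10:6, 11:4, 12:5, 13:4, 14:4
4, 12 have odd degree; an Eulerian circuit needs every degree to be even, so none exists.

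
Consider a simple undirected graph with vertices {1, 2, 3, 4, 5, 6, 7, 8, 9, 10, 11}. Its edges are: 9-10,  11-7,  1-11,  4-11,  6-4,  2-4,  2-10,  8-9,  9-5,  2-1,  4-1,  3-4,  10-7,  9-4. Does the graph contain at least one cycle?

Yes

The graph has 11 vertices, 14 edges, and 1 connected component.
One cycle is 4-9-10-7-11-4.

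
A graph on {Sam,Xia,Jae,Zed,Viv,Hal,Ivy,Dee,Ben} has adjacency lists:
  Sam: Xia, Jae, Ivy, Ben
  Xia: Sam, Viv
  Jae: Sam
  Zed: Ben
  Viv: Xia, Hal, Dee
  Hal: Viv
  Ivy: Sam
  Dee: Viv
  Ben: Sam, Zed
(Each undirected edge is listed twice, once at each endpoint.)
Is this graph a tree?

The graph has 9 vertices and 8 edges.
It is connected with exactly 8 edges, hence acyclic — it is a tree.

Yes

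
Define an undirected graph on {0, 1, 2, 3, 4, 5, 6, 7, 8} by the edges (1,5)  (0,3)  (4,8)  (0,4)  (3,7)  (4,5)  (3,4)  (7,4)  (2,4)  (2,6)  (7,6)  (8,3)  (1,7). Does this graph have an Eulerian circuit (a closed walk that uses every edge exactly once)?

Degrees: 0:2, 1:2, 2:2, 3:4, 4:6, 5:2, 6:2, 7:4, 8:2
Every vertex has even degree and the edges form a single connected piece, so an Eulerian circuit exists.

Yes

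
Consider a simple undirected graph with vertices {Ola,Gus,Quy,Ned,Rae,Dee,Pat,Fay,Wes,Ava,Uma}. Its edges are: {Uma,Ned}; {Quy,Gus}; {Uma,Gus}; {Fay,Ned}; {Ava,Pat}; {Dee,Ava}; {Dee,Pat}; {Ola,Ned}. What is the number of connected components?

4

Component: {Rae}
Component: {Wes}
Component: {Dee, Pat, Ava}
Component: {Ola, Gus, Quy, Ned, Fay, Uma}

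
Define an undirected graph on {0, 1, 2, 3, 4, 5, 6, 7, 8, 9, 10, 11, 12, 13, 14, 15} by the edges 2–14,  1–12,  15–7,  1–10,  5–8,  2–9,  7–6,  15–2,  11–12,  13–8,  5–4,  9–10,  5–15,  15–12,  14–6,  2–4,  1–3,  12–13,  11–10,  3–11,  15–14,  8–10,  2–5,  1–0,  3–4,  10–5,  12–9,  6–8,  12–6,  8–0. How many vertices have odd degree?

10

Degrees: 0:2, 1:4, 2:5, 3:3, 4:3, 5:5, 6:4, 7:2, 8:5, 9:3, 10:5, 11:3, 12:6, 13:2, 14:3, 15:5
Odd-degree vertices: 2, 3, 4, 5, 8, 9, 10, 11, 14, 15.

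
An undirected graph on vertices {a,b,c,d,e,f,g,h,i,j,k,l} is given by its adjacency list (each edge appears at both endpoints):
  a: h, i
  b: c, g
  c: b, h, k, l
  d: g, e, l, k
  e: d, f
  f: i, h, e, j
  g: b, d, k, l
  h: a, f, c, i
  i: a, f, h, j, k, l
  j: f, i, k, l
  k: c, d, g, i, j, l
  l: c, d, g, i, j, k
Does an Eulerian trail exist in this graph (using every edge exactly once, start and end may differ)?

Degrees: a:2, b:2, c:4, d:4, e:2, f:4, g:4, h:4, i:6, j:4, k:6, l:6
Odd-degree vertices: none (0 total).
The non-isolated vertices are connected and exactly 0 have odd degree, so an Eulerian trail exists.

Yes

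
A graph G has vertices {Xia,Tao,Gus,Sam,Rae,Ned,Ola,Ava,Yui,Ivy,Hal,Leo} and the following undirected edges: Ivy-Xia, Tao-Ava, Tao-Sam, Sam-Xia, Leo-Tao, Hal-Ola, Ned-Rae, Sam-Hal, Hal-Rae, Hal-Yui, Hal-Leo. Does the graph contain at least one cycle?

|V| = 12, |E| = 11, number of components = 2.
One cycle is Sam-Hal-Leo-Tao-Sam.

Yes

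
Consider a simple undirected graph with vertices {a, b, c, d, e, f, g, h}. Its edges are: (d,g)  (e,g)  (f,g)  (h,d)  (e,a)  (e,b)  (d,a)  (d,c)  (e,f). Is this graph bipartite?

No

f-e-g-f is an odd cycle (length 3), and a bipartite graph can contain only even cycles.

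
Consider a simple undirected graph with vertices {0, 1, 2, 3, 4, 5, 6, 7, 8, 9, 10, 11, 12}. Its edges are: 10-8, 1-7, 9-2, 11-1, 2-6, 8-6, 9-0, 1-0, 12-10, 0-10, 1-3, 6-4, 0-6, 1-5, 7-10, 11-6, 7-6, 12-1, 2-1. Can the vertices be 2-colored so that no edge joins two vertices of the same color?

A valid 2-coloring puts {1, 6, 9, 10} on one side and {0, 2, 3, 4, 5, 7, 8, 11, 12} on the other; every edge crosses between the two sides.

Yes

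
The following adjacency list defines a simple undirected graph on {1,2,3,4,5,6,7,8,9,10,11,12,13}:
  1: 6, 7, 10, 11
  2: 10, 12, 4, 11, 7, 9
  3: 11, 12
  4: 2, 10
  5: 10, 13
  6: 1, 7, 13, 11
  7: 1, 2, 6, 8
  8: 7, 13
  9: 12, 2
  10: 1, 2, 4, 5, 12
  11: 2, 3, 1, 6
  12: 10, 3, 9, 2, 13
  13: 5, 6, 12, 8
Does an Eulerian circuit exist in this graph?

No

Degrees: 1:4, 2:6, 3:2, 4:2, 5:2, 6:4, 7:4, 8:2, 9:2, 10:5, 11:4, 12:5, 13:4
10, 12 have odd degree; an Eulerian circuit needs every degree to be even, so none exists.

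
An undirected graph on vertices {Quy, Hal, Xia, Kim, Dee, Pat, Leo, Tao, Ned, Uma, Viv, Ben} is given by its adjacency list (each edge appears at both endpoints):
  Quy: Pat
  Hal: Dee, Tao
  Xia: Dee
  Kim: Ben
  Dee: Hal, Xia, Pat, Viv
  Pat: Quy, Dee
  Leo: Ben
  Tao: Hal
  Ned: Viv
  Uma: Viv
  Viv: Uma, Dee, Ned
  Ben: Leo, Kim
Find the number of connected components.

Component: {Kim, Leo, Ben}
Component: {Quy, Hal, Xia, Dee, Pat, Tao, Ned, Uma, Viv}

2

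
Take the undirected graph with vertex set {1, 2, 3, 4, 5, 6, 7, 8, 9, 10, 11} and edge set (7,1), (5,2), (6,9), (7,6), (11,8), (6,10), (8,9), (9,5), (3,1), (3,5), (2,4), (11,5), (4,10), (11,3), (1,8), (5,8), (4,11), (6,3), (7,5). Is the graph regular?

Degrees: 1:3, 2:2, 3:4, 4:3, 5:6, 6:4, 7:3, 8:4, 9:3, 10:2, 11:4
Vertex 2 has degree 2 while 5 has degree 6, so the graph is not regular.

No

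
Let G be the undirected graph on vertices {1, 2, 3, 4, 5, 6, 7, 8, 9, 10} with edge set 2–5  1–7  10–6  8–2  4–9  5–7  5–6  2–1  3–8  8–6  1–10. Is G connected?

No

Component: {4, 9}
Component: {1, 2, 3, 5, 6, 7, 8, 10}
There are 2 separate components, so the graph is not connected.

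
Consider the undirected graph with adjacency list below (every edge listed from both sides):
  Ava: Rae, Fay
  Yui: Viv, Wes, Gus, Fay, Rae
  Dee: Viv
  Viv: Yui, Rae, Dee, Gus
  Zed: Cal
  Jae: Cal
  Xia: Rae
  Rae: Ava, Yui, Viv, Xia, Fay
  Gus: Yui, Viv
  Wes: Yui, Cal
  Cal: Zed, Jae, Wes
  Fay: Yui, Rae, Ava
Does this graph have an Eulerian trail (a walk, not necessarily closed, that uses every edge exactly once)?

Degrees: Ava:2, Yui:5, Dee:1, Viv:4, Zed:1, Jae:1, Xia:1, Rae:5, Gus:2, Wes:2, Cal:3, Fay:3
Odd-degree vertices: Yui, Dee, Zed, Jae, Xia, Rae, Cal, Fay (8 total).
An Eulerian trail requires 0 or 2 odd-degree vertices; here there are 8.

No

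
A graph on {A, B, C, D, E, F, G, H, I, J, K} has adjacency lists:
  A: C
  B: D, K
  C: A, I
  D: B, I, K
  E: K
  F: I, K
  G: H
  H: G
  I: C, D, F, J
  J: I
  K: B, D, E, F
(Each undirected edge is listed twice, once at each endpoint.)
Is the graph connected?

No

Component: {G, H}
Component: {A, B, C, D, E, F, I, J, K}
No edge joins these 2 groups, so the graph is disconnected.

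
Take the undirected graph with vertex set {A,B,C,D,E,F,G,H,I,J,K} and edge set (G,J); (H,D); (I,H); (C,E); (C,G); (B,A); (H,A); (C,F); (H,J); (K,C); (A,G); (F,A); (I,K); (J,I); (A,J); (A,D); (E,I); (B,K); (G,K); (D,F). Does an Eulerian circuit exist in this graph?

Degrees: A:6, B:2, C:4, D:3, E:2, F:3, G:4, H:4, I:4, J:4, K:4
D, F have odd degree; an Eulerian circuit needs every degree to be even, so none exists.

No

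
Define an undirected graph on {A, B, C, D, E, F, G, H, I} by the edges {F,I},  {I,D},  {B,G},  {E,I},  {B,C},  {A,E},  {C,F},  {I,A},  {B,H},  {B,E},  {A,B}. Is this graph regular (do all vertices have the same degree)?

No

Degrees: A:3, B:5, C:2, D:1, E:3, F:2, G:1, H:1, I:4
Degrees are not all equal (e.g. deg(D)=1 but deg(B)=5); not regular.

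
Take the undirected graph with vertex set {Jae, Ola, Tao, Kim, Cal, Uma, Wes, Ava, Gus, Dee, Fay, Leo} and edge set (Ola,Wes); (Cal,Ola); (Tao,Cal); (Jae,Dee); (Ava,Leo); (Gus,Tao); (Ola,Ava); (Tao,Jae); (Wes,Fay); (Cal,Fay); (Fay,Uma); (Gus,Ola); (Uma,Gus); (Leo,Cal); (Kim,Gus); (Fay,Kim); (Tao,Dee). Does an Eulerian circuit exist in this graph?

Degrees: Jae:2, Ola:4, Tao:4, Kim:2, Cal:4, Uma:2, Wes:2, Ava:2, Gus:4, Dee:2, Fay:4, Leo:2
Every vertex has even degree and the edges form a single connected piece, so an Eulerian circuit exists.

Yes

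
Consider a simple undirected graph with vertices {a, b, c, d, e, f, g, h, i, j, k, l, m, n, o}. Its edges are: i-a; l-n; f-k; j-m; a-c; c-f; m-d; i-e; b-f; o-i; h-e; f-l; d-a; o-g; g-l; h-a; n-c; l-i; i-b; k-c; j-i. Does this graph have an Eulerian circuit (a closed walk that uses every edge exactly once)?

Degrees: a:4, b:2, c:4, d:2, e:2, f:4, g:2, h:2, i:6, j:2, k:2, l:4, m:2, n:2, o:2
Every vertex has even degree and the edges form a single connected piece, so an Eulerian circuit exists.

Yes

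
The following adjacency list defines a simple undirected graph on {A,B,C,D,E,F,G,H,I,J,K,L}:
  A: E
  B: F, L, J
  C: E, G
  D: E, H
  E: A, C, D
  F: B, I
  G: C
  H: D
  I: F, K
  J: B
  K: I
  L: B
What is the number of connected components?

Component: {A, C, D, E, G, H}
Component: {B, F, I, J, K, L}

2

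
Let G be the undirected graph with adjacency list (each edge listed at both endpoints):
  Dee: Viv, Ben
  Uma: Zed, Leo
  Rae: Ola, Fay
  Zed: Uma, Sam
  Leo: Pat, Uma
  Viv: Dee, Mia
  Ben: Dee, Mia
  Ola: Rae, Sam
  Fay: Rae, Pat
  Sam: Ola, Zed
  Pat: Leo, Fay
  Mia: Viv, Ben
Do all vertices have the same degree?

Degrees: Dee:2, Uma:2, Rae:2, Zed:2, Leo:2, Viv:2, Ben:2, Ola:2, Fay:2, Sam:2, Pat:2, Mia:2
All degrees equal 2; the graph is regular.

Yes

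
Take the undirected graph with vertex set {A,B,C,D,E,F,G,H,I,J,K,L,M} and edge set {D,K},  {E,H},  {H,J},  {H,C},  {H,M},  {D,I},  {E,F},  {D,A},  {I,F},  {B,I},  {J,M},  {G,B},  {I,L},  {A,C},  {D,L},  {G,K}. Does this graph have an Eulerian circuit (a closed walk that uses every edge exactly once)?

Yes

Degrees: A:2, B:2, C:2, D:4, E:2, F:2, G:2, H:4, I:4, J:2, K:2, L:2, M:2
Every vertex has even degree and the edges form a single connected piece, so an Eulerian circuit exists.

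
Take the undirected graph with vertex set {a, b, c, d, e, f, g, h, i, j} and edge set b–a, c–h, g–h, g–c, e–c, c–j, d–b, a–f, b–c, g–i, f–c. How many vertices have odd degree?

Degrees: a:2, b:3, c:6, d:1, e:1, f:2, g:3, h:2, i:1, j:1
Odd-degree vertices: b, d, e, g, i, j.

6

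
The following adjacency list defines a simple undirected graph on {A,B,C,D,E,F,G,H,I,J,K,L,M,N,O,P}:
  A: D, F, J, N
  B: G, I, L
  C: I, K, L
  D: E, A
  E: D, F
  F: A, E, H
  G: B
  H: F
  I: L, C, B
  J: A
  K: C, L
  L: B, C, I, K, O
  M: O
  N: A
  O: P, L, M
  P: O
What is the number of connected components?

Component: {A, D, E, F, H, J, N}
Component: {B, C, G, I, K, L, M, O, P}

2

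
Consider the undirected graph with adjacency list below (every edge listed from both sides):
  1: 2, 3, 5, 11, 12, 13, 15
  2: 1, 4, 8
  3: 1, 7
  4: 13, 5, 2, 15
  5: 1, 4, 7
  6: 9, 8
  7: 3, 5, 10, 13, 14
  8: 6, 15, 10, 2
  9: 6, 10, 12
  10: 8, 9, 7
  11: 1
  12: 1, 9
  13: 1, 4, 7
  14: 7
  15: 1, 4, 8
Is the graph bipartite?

Yes

Partition the vertices as {2, 3, 5, 6, 10, 11, 12, 13, 14, 15} vs {1, 4, 7, 8, 9}. Each listed edge has one endpoint in each part, so the graph is bipartite.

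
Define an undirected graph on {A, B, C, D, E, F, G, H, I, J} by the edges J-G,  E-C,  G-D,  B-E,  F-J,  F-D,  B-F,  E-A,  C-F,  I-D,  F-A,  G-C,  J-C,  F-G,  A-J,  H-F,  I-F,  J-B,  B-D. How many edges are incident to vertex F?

8

Neighbors of F: A, B, C, D, G, H, I, J.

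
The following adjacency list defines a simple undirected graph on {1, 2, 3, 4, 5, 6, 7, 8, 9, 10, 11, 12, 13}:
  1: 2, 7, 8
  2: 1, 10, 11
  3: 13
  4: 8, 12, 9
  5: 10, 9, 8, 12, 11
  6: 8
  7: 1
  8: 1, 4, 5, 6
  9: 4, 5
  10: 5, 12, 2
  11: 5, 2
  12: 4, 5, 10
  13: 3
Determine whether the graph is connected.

No

Component: {3, 13}
Component: {1, 2, 4, 5, 6, 7, 8, 9, 10, 11, 12}
No edge joins these 2 groups, so the graph is disconnected.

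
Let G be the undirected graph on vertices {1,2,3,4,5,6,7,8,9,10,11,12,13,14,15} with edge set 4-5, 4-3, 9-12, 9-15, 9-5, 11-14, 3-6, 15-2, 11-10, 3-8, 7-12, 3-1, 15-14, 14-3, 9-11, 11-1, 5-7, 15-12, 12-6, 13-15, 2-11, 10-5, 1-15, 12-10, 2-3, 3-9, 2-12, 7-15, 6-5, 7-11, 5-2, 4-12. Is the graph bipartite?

The cycle 9-12-15-9 has length 3, which is odd, so the graph is not bipartite.

No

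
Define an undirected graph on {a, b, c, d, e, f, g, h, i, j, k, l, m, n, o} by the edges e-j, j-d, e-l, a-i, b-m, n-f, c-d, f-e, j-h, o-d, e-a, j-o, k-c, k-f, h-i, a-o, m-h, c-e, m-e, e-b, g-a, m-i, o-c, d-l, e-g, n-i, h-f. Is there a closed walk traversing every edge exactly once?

Degrees: a:4, b:2, c:4, d:4, e:8, f:4, g:2, h:4, i:4, j:4, k:2, l:2, m:4, n:2, o:4
Every vertex has even degree and the edges form a single connected piece, so an Eulerian circuit exists.

Yes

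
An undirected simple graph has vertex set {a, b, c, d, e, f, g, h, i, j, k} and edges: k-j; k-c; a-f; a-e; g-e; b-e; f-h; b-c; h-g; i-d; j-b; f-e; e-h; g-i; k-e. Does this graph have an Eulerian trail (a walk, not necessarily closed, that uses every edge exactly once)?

Degrees: a:2, b:3, c:2, d:1, e:6, f:3, g:3, h:3, i:2, j:2, k:3
Odd-degree vertices: b, d, f, g, h, k (6 total).
With 6 odd-degree vertices (more than two), no single trail can use every edge.

No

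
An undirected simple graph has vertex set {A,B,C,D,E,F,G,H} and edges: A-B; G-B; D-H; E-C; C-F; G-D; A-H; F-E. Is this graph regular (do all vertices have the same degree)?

Yes

Degrees: A:2, B:2, C:2, D:2, E:2, F:2, G:2, H:2
Every vertex has degree 2, so the graph is 2-regular.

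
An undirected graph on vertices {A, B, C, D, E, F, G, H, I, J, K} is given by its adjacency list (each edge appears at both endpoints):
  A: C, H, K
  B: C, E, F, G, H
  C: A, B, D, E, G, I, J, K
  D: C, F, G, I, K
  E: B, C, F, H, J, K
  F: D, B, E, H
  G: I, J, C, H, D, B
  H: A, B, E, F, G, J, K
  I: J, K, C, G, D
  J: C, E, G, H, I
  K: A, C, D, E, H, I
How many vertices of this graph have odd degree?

Degrees: A:3, B:5, C:8, D:5, E:6, F:4, G:6, H:7, I:5, J:5, K:6
Odd-degree vertices: A, B, D, H, I, J.

6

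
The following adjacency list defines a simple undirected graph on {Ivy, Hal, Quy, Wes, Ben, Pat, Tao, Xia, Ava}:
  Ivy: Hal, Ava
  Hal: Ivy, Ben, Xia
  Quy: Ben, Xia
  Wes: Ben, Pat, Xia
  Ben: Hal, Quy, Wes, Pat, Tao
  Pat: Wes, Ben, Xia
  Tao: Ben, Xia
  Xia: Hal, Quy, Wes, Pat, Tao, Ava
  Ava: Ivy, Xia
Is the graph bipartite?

The cycle Pat-Wes-Xia-Pat has length 3, which is odd, so the graph is not bipartite.

No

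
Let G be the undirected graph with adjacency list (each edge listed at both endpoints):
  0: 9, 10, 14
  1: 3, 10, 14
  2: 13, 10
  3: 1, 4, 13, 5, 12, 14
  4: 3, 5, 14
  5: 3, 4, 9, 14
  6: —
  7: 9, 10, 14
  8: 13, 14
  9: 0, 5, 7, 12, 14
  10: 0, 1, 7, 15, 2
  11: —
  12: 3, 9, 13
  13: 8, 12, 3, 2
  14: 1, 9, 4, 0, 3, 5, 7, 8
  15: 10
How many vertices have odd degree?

Degrees: 0:3, 1:3, 2:2, 3:6, 4:3, 5:4, 6:0, 7:3, 8:2, 9:5, 10:5, 11:0, 12:3, 13:4, 14:8, 15:1
Odd-degree vertices: 0, 1, 4, 7, 9, 10, 12, 15.

8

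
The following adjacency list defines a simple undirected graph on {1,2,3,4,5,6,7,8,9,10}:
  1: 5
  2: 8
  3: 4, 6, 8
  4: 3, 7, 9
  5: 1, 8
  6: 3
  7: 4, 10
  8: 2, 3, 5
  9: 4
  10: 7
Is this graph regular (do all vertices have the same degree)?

Degrees: 1:1, 2:1, 3:3, 4:3, 5:2, 6:1, 7:2, 8:3, 9:1, 10:1
Vertex 1 has degree 1 while 3 has degree 3, so the graph is not regular.

No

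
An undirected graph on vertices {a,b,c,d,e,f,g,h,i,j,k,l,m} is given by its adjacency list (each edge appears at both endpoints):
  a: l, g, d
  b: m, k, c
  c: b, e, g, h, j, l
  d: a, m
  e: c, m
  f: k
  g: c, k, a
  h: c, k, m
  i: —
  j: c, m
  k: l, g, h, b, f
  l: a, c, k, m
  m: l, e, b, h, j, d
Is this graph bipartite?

Partition the vertices as {b, d, e, f, g, h, i, j, l} vs {a, c, k, m}. Each listed edge has one endpoint in each part, so the graph is bipartite.

Yes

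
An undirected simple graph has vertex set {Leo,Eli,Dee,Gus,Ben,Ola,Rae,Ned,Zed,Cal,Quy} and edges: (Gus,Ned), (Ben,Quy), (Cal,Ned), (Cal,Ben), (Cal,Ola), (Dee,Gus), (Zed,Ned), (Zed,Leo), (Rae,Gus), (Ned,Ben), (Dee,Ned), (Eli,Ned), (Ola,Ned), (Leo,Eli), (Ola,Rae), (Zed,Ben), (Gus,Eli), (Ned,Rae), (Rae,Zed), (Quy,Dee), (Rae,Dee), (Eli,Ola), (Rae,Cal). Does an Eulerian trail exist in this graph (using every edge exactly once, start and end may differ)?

Yes

Degrees: Leo:2, Eli:4, Dee:4, Gus:4, Ben:4, Ola:4, Rae:6, Ned:8, Zed:4, Cal:4, Quy:2
Odd-degree vertices: none (0 total).
The non-isolated vertices are connected and exactly 0 have odd degree, so an Eulerian trail exists.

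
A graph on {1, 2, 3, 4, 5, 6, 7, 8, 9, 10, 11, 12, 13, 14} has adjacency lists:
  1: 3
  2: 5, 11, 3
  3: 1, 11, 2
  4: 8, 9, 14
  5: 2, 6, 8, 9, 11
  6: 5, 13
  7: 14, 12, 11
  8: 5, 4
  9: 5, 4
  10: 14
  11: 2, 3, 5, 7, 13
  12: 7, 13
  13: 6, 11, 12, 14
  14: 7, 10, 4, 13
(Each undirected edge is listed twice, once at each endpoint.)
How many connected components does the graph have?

1

Component: {1, 2, 3, 4, 5, 6, 7, 8, 9, 10, 11, 12, 13, 14}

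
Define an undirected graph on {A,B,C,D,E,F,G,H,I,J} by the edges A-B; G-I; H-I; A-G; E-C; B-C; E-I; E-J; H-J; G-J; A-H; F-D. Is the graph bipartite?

Color {B, E, F, G, H} black and {A, C, D, I, J} white. No edge joins two same-colored vertices, so the graph is bipartite.

Yes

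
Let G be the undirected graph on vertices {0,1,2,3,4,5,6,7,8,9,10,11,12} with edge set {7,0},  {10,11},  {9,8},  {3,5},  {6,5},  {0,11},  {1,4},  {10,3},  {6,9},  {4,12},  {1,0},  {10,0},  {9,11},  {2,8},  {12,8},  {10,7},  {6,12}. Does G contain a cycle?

Yes

|V| = 13, |E| = 17, number of components = 1.
Since 17 > 13 - 1, a cycle must exist; for instance 11-10-3-5-6-9-11.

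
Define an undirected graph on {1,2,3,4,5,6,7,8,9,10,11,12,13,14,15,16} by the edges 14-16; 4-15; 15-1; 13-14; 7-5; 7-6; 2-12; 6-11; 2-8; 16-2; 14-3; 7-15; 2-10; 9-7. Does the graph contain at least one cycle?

No

|V| = 16, |E| = 14, number of components = 2.
A forest on 16 vertices with 2 components has exactly 14 edges, which matches — so no cycle.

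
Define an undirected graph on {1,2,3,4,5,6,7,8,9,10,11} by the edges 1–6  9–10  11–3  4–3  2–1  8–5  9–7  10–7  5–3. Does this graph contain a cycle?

Yes

|V| = 11, |E| = 9, number of components = 3.
Since 9 > 11 - 3, a cycle must exist; for instance 7-9-10-7.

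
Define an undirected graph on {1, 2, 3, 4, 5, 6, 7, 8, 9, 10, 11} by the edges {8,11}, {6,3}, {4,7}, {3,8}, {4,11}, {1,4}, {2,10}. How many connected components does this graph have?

Component: {5}
Component: {9}
Component: {2, 10}
Component: {1, 3, 4, 6, 7, 8, 11}

4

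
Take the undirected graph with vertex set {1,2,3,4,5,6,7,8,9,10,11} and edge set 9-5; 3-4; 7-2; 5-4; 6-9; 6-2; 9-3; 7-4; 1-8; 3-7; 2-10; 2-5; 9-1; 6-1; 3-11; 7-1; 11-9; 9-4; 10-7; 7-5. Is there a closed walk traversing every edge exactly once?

Degrees: 1:4, 2:4, 3:4, 4:4, 5:4, 6:3, 7:6, 8:1, 9:6, 10:2, 11:2
Vertices with odd degree: 6, 8. An Eulerian circuit requires all degrees even.

No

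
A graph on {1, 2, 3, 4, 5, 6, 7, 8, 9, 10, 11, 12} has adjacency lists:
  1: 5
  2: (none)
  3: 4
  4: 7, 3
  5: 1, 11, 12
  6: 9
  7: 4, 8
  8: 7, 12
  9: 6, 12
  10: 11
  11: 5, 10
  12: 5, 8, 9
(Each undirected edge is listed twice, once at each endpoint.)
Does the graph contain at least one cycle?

The graph has 12 vertices, 10 edges, and 2 connected components.
A forest on 12 vertices with 2 components has exactly 10 edges, which matches — so no cycle.

No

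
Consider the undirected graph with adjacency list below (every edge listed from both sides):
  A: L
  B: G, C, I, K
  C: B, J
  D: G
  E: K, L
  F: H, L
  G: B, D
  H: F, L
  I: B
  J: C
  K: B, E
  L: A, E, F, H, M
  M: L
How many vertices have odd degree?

6

Degrees: A:1, B:4, C:2, D:1, E:2, F:2, G:2, H:2, I:1, J:1, K:2, L:5, M:1
Odd-degree vertices: A, D, I, J, L, M.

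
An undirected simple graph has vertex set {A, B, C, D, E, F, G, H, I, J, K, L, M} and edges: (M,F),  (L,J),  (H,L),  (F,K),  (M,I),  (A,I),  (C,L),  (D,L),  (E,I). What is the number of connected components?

4

Component: {B}
Component: {G}
Component: {C, D, H, J, L}
Component: {A, E, F, I, K, M}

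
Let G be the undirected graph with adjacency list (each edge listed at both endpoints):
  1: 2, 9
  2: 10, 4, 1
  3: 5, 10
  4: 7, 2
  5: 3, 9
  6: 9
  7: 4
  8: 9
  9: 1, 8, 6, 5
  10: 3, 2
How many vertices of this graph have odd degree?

4

Degrees: 1:2, 2:3, 3:2, 4:2, 5:2, 6:1, 7:1, 8:1, 9:4, 10:2
Odd-degree vertices: 2, 6, 7, 8.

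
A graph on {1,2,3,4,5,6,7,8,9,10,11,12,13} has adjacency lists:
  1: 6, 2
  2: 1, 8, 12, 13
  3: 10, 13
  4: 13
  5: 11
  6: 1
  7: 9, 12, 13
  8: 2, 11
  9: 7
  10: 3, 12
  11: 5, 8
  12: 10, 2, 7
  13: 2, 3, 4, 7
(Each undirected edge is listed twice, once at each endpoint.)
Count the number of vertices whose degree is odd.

6

Degrees: 1:2, 2:4, 3:2, 4:1, 5:1, 6:1, 7:3, 8:2, 9:1, 10:2, 11:2, 12:3, 13:4
Odd-degree vertices: 4, 5, 6, 7, 9, 12.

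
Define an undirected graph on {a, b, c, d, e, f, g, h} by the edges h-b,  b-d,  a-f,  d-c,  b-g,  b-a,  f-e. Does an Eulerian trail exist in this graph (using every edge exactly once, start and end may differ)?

Degrees: a:2, b:4, c:1, d:2, e:1, f:2, g:1, h:1
Odd-degree vertices: c, e, g, h (4 total).
With 4 odd-degree vertices (more than two), no single trail can use every edge.

No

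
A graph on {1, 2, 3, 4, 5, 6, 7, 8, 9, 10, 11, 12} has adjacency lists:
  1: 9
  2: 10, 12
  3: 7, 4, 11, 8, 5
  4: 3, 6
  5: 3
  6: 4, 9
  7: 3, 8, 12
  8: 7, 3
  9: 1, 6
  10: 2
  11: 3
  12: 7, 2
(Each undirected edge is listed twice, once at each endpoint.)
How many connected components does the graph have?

1

Component: {1, 2, 3, 4, 5, 6, 7, 8, 9, 10, 11, 12}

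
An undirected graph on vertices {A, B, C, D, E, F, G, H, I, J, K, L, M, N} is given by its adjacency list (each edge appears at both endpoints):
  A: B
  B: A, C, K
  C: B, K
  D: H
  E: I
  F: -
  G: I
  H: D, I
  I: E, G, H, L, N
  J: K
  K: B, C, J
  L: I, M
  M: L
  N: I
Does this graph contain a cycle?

Yes

The graph has 14 vertices, 12 edges, and 3 connected components.
Since 12 > 14 - 3, a cycle must exist; for instance B-C-K-B.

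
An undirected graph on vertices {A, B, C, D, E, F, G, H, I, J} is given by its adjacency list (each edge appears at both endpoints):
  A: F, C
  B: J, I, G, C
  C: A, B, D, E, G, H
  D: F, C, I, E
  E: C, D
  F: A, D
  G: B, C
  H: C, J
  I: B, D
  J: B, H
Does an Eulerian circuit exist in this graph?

Yes

Degrees: A:2, B:4, C:6, D:4, E:2, F:2, G:2, H:2, I:2, J:2
Every vertex has even degree and the edges form a single connected piece, so an Eulerian circuit exists.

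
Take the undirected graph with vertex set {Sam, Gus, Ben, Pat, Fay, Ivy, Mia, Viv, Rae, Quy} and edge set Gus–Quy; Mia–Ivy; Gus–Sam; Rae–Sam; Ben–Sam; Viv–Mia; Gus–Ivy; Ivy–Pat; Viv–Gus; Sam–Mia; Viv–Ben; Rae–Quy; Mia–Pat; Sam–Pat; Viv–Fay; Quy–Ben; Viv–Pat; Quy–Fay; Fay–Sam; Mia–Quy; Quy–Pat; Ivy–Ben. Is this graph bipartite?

No

The cycle Mia-Pat-Quy-Mia has length 3, which is odd, so the graph is not bipartite.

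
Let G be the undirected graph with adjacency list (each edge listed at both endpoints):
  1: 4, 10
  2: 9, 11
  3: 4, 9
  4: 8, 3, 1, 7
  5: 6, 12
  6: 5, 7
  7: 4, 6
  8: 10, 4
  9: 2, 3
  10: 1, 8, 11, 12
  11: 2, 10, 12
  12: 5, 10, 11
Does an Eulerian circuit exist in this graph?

Degrees: 1:2, 2:2, 3:2, 4:4, 5:2, 6:2, 7:2, 8:2, 9:2, 10:4, 11:3, 12:3
Vertices with odd degree: 11, 12. An Eulerian circuit requires all degrees even.

No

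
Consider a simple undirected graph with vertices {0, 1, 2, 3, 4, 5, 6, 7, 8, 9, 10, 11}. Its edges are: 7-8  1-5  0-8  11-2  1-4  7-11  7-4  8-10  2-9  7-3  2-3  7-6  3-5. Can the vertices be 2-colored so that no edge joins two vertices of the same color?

The cycle 7-4-1-5-3-7 has length 5, which is odd, so the graph is not bipartite.

No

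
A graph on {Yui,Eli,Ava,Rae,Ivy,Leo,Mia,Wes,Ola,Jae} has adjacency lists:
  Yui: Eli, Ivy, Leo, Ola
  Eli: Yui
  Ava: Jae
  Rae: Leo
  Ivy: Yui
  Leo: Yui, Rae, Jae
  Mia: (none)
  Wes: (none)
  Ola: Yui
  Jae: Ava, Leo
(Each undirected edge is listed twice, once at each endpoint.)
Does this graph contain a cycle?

|V| = 10, |E| = 7, number of components = 3.
A forest on 10 vertices with 3 components has exactly 7 edges, which matches — so no cycle.

No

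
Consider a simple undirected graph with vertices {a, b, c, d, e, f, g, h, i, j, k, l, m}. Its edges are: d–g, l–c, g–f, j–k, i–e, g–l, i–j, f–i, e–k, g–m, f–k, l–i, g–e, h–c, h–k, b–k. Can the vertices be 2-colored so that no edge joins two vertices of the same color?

Partition the vertices as {a, c, g, i, k} vs {b, d, e, f, h, j, l, m}. Each listed edge has one endpoint in each part, so the graph is bipartite.

Yes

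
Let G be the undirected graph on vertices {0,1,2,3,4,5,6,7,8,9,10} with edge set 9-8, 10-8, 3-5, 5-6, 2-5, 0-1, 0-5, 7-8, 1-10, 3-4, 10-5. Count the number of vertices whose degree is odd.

8

Degrees: 0:2, 1:2, 2:1, 3:2, 4:1, 5:5, 6:1, 7:1, 8:3, 9:1, 10:3
Odd-degree vertices: 2, 4, 5, 6, 7, 8, 9, 10.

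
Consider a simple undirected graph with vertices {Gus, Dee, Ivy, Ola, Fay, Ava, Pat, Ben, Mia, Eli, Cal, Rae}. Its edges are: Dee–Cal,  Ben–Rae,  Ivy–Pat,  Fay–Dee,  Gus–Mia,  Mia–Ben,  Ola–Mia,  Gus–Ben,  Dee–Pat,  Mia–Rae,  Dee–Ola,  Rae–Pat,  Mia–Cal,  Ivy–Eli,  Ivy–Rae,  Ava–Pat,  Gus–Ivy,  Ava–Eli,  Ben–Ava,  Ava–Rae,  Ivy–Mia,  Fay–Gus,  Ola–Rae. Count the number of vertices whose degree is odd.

2

Degrees: Gus:4, Dee:4, Ivy:5, Ola:3, Fay:2, Ava:4, Pat:4, Ben:4, Mia:6, Eli:2, Cal:2, Rae:6
Odd-degree vertices: Ivy, Ola.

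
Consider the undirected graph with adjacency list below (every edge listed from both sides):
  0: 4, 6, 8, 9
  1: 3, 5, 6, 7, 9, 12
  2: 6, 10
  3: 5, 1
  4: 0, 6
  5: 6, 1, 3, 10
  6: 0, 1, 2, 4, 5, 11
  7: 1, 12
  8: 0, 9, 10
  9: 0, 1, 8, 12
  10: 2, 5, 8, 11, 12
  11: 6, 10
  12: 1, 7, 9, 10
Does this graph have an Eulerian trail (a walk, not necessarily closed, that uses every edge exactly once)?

Yes

Degrees: 0:4, 1:6, 2:2, 3:2, 4:2, 5:4, 6:6, 7:2, 8:3, 9:4, 10:5, 11:2, 12:4
Odd-degree vertices: 8, 10 (2 total).
With 2 odd-degree vertices and all edges in one connected piece, an Eulerian trail exists (from 8 to 10).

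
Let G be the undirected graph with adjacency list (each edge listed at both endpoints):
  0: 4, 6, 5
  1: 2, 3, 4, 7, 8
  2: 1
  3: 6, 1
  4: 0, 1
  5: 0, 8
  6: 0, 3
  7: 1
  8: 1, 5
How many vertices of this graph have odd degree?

4

Degrees: 0:3, 1:5, 2:1, 3:2, 4:2, 5:2, 6:2, 7:1, 8:2
Odd-degree vertices: 0, 1, 2, 7.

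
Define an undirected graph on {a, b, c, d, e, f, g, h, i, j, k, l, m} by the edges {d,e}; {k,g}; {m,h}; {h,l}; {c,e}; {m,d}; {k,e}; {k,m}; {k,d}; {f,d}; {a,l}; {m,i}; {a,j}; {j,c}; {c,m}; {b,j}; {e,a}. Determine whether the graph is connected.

Yes

Starting from a and exploring outward reaches every vertex (a, e, j, l, k, d, c, b, h, m, g, f, i); the graph is connected.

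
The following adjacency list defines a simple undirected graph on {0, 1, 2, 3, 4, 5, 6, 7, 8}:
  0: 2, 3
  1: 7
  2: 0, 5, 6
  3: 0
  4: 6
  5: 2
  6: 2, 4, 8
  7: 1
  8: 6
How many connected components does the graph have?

Component: {1, 7}
Component: {0, 2, 3, 4, 5, 6, 8}

2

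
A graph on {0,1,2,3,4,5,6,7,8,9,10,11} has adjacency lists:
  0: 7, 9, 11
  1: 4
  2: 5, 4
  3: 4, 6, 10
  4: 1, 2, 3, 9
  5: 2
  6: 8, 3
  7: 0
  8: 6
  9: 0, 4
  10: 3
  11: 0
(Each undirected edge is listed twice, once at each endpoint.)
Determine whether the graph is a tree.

|V| = 12, |E| = 11.
Connected and |E| = |V| - 1, which characterizes a tree.

Yes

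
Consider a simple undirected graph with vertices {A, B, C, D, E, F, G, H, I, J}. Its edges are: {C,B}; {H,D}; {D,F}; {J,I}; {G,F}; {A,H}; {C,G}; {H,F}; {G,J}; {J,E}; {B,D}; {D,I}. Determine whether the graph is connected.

Yes

A breadth-first search from A visits A, H, F, D, G, B, I, J, C, E — all 10 vertices — so the graph is connected.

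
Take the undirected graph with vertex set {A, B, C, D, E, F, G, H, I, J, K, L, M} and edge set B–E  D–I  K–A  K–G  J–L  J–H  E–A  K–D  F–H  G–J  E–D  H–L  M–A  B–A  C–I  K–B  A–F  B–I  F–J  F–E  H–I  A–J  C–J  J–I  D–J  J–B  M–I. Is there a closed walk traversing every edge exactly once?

No

Degrees: A:6, B:5, C:2, D:4, E:4, F:4, G:2, H:4, I:6, J:9, K:4, L:2, M:2
Vertices with odd degree: B, J. An Eulerian circuit requires all degrees even.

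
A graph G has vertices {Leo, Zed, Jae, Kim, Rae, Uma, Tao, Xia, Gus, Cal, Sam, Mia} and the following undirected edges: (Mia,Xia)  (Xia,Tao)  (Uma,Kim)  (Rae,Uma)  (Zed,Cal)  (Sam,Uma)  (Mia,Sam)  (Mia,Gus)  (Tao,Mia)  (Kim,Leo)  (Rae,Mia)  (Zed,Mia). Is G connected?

No

Component: {Jae}
Component: {Leo, Zed, Kim, Rae, Uma, Tao, Xia, Gus, Cal, Sam, Mia}
No edge joins these 2 groups, so the graph is disconnected.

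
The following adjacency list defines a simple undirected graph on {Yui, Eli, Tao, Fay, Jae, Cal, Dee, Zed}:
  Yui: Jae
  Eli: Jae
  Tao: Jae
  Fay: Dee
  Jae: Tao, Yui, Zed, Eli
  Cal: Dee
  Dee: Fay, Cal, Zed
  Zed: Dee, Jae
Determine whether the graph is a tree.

Yes

The graph has 8 vertices and 7 edges.
It is connected with exactly 7 edges, hence acyclic — it is a tree.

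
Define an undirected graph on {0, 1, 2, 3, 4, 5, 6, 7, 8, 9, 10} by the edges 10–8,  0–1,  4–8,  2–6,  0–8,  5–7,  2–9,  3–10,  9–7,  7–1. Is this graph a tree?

The graph has 11 vertices and 10 edges.
It is connected with exactly 10 edges, hence acyclic — it is a tree.

Yes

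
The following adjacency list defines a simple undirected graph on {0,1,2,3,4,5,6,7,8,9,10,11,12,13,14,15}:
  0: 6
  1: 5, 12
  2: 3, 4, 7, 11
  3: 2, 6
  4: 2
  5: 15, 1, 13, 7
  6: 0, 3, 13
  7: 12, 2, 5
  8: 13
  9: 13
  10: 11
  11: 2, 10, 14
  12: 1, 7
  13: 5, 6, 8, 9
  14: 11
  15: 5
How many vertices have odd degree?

Degrees: 0:1, 1:2, 2:4, 3:2, 4:1, 5:4, 6:3, 7:3, 8:1, 9:1, 10:1, 11:3, 12:2, 13:4, 14:1, 15:1
Odd-degree vertices: 0, 4, 6, 7, 8, 9, 10, 11, 14, 15.

10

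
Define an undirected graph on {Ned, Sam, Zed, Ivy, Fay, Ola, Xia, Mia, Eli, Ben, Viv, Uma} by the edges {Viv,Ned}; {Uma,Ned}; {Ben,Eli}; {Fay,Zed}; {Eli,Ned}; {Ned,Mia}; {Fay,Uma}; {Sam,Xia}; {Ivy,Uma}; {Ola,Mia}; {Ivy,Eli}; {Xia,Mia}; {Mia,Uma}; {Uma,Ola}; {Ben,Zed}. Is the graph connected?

Yes

A breadth-first search from Ned visits Ned, Uma, Viv, Mia, Eli, Ivy, Fay, Ola, Xia, Ben, Zed, Sam — all 12 vertices — so the graph is connected.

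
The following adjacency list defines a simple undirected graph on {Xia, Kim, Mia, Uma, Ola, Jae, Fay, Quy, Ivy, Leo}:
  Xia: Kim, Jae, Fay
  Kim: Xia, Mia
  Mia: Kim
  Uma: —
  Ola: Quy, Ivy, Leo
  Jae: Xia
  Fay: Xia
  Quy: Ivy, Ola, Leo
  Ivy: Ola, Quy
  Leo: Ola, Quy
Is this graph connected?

Component: {Uma}
Component: {Ola, Quy, Ivy, Leo}
Component: {Xia, Kim, Mia, Jae, Fay}
No edge joins these 3 groups, so the graph is disconnected.

No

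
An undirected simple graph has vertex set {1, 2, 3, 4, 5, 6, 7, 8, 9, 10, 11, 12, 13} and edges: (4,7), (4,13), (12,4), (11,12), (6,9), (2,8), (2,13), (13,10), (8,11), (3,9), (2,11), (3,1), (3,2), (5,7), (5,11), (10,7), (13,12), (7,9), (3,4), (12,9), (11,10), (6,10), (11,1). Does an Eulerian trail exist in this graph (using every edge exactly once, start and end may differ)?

Degrees: 1:2, 2:4, 3:4, 4:4, 5:2, 6:2, 7:4, 8:2, 9:4, 10:4, 11:6, 12:4, 13:4
Odd-degree vertices: none (0 total).
The non-isolated vertices are connected and exactly 0 have odd degree, so an Eulerian trail exists.

Yes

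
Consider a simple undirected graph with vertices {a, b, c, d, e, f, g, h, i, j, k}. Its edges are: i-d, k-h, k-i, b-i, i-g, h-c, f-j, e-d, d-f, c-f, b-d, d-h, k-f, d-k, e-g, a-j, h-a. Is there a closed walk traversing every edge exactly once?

Degrees: a:2, b:2, c:2, d:6, e:2, f:4, g:2, h:4, i:4, j:2, k:4
Every vertex has even degree and the edges form a single connected piece, so an Eulerian circuit exists.

Yes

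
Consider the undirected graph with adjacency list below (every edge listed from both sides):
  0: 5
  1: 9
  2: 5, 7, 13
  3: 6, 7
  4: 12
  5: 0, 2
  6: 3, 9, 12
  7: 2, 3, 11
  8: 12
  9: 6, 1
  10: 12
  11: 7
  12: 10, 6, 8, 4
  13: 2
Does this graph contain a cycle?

No

|V| = 14, |E| = 13, number of components = 1.
A forest on 14 vertices with 1 component has exactly 13 edges, which matches — so no cycle.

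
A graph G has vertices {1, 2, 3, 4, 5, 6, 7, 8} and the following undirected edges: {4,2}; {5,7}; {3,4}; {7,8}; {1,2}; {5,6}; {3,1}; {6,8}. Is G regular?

Degrees: 1:2, 2:2, 3:2, 4:2, 5:2, 6:2, 7:2, 8:2
All degrees equal 2; the graph is regular.

Yes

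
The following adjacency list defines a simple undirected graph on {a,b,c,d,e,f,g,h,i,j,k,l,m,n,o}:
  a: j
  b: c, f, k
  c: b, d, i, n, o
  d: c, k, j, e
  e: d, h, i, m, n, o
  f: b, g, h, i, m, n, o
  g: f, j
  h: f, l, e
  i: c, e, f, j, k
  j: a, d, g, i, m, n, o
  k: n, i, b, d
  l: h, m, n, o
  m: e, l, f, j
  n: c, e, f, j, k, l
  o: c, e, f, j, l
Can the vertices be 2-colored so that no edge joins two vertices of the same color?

Yes

A valid 2-coloring puts {c, e, f, j, k, l} on one side and {a, b, d, g, h, i, m, n, o} on the other; every edge crosses between the two sides.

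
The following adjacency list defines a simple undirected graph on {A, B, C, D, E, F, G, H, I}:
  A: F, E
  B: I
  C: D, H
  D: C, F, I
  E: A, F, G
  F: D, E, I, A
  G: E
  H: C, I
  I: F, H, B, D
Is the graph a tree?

No

The graph has 9 vertices and 11 edges.
A tree on 9 vertices has exactly 8 edges; this graph has 11, so it contains a cycle and is not a tree.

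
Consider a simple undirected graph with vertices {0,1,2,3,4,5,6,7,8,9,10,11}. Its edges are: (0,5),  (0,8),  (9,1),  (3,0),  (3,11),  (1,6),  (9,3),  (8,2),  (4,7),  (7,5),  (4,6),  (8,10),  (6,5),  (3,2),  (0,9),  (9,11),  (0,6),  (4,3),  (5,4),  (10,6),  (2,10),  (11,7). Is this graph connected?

A breadth-first search from 0 visits 0, 6, 8, 9, 3, 5, 1, 4, 10, 2, 11, 7 — all 12 vertices — so the graph is connected.

Yes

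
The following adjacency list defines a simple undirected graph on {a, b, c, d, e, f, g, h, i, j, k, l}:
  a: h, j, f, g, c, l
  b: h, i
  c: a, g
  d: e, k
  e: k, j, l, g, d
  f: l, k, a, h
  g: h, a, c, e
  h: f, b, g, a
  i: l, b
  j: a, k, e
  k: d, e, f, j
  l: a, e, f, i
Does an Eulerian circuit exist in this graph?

No

Degrees: a:6, b:2, c:2, d:2, e:5, f:4, g:4, h:4, i:2, j:3, k:4, l:4
Vertices with odd degree: e, j. An Eulerian circuit requires all degrees even.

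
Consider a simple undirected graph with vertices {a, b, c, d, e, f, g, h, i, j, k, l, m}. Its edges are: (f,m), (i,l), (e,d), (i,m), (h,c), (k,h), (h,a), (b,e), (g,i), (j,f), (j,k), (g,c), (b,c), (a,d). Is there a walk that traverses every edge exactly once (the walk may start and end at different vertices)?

Degrees: a:2, b:2, c:3, d:2, e:2, f:2, g:2, h:3, i:3, j:2, k:2, l:1, m:2
Odd-degree vertices: c, h, i, l (4 total).
An Eulerian trail requires 0 or 2 odd-degree vertices; here there are 4.

No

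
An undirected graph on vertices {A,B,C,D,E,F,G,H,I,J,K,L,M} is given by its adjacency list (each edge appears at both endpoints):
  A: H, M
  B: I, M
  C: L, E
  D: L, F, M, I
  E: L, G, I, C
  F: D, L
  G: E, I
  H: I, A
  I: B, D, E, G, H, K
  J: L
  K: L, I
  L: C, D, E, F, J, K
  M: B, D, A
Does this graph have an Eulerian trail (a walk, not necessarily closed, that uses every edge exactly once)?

Yes

Degrees: A:2, B:2, C:2, D:4, E:4, F:2, G:2, H:2, I:6, J:1, K:2, L:6, M:3
Odd-degree vertices: J, M (2 total).
The non-isolated vertices are connected and exactly 2 have odd degree, so an Eulerian trail exists (from J to M).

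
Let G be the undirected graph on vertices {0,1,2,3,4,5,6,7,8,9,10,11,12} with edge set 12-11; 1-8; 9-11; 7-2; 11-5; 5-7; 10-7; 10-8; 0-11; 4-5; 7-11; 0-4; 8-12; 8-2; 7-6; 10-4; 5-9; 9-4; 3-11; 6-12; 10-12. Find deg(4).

4

Neighbors of 4: 0, 5, 9, 10.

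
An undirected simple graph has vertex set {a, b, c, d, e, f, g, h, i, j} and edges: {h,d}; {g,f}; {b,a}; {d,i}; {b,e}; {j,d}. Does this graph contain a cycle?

The graph has 10 vertices, 6 edges, and 4 connected components.
Since 6 = 10 - 4, the graph is a forest and contains no cycle.

No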